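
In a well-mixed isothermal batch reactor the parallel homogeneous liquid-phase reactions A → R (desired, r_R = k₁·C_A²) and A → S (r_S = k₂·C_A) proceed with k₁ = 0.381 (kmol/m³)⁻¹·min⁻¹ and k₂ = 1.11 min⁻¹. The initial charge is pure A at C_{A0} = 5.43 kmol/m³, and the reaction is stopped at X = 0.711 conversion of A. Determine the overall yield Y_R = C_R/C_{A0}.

C_A = C_{A0}(1−X) = 1.569 kmol/m³.
Along a PFR/batch, dC_S/dC_A = −r_S/(r_R+r_S) = −k₂/(k₂+k₁·C_A).
Integrating from C_{A0} to C_A: C_S = (1.11/0.381)·ln[(1.11+0.381·5.43)/(1.11+0.381·1.57)] = 2.913·ln(3.179/1.708) = 1.810 kmol/m³.
Then C_R = (C_{A0}−C_A) − C_S = 3.861 − 1.810 = 2.051 kmol/m³.
Y_R = C_R/C_{A0} = 2.051/5.43 = 0.378.

0.378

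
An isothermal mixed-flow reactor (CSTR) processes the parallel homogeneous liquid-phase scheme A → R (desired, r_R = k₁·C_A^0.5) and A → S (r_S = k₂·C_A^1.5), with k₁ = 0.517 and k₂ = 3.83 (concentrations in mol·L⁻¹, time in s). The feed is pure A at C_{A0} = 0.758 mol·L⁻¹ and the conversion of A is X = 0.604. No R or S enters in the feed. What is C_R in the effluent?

Exit C_A = C_{A0}(1−X) = 0.758×0.396 = 0.3002 mol·L⁻¹.
A CSTR operates uniformly at the exit composition, giving r_R = 0.2833 and r_S = 0.6299 (each k·C_A^n at C_A = 0.3002).
Fraction of consumed A going to R: r_R/(r_R+r_S) = 0.3102.
C_R = 0.3102·C_{A0}·X = 0.3102×0.758×0.604 = 0.142 mol·L⁻¹.

0.142 mol·L⁻¹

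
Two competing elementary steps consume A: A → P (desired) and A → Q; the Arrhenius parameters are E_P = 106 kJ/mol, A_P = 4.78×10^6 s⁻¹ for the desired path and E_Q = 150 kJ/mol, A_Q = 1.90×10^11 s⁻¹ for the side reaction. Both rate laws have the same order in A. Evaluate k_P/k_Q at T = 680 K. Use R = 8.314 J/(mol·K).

Since both paths have the same order in A, the concentration cancels and S_{P/Q} = k_P/k_Q = (A_P/A_Q)·exp[(E_Q−E_P)/(RT)].
(E_Q−E_P)/(RT) = (150−106)×10³/(8.314×680) = 44000/5654 = 7.783.
k_P/k_Q = (4.78×10^6/1.90×10^11)·exp(7.783) = 2.516×10^-5 × 2399 = 0.0604.

0.0604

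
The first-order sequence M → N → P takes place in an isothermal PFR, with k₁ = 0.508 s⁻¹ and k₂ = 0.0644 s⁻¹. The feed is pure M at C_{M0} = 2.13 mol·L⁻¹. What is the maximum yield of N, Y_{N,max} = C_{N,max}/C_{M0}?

0.741

At the optimum, C_{N,max}/C_{M0} = (k₁/k₂)^[k₂/(k₂−k₁)].
= (0.508/0.0644)^(0.0644/(0.0644−0.508)) = (7.888)^(-0.1452) = 0.7409.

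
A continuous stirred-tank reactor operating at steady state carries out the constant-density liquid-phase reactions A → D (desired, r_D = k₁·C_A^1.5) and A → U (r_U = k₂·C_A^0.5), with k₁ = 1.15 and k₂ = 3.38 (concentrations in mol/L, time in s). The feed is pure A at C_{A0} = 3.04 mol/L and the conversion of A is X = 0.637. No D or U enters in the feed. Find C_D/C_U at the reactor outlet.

0.375

Exit C_A = C_{A0}(1−X) = 3.04×0.363 = 1.104 mol/L.
In a CSTR the entire volume is at exit conditions, so r_D = 1.15×1.104^1.5 = 1.333 and r_U = 3.38×1.104^0.5 = 3.551.
Overall selectivity = C_D/C_U = r_Dτ/(r_Uτ) = r_D/r_U = 0.375.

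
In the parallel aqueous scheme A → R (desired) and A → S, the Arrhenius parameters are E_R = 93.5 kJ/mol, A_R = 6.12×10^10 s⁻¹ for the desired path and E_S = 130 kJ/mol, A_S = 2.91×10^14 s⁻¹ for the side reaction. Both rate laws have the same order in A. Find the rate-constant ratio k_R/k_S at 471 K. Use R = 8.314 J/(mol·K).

2.35

Since both paths have the same order in A, the concentration cancels and S_{R/S} = k_R/k_S = (A_R/A_S)·exp[(E_S−E_R)/(RT)].
(E_S−E_R)/(RT) = (130−93.5)×10³/(8.314×471) = 36500/3916 = 9.321.
k_R/k_S = (6.12×10^10/2.91×10^14)·exp(9.321) = 2.103×10^-4 × 11170 = 2.35.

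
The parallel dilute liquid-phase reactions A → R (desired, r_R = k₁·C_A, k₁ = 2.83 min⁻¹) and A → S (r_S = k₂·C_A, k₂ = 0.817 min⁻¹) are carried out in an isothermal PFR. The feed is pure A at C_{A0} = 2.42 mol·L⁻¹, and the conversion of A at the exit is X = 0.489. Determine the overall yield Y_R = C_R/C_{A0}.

C_A = C_{A0}(1−X) = 1.237 mol·L⁻¹.
Both paths are first order in A, so the instantaneous fraction to R is constant: dC_R/d(−C_A) = k₁/(k₁+k₂) = 0.7760.
C_R = 0.7760·(C_{A0}−C_A) = 0.7760×1.183 = 0.918 mol·L⁻¹.
Y_R = C_R/C_{A0} = 0.9183/2.42 = 0.379.

0.379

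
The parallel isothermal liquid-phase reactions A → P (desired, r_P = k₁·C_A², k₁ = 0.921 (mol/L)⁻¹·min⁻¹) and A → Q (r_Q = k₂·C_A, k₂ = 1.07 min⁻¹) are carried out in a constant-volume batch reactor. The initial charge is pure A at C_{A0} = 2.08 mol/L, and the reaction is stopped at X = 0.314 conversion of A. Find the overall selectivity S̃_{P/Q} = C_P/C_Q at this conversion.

C_A = C_{A0}(1−X) = 1.427 mol/L.
Along a PFR/batch, dC_Q/dC_A = −r_Q/(r_P+r_Q) = −k₂/(k₂+k₁·C_A).
Integrating from C_{A0} to C_A: C_Q = (1.07/0.921)·ln[(1.07+0.921·2.08)/(1.07+0.921·1.43)] = 1.162·ln(2.986/2.384) = 0.2614 mol/L.
Then C_P = (C_{A0}−C_A) − C_Q = 0.6531 − 0.2614 = 0.3917 mol/L.
S̃_{P/Q} = C_P/C_Q = 0.3917/0.2614 = 1.50.

1.50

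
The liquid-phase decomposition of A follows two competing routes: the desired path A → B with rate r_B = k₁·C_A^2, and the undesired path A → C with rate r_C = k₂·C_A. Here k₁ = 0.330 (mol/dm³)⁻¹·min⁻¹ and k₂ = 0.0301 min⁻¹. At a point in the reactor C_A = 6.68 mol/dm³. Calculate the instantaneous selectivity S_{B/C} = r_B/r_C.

73.2

S_{B/C} = r_B/r_C = (k₁·C_A^2)/(k₂·C_A) = (k₁/k₂)·C_A.
= (0.330×6.680^2) / (0.0301×6.680) = 14.73/0.2011 = 73.2.
Since the desired path is higher order in A, keeping C_A high (PFR or concentrated feed) favours B.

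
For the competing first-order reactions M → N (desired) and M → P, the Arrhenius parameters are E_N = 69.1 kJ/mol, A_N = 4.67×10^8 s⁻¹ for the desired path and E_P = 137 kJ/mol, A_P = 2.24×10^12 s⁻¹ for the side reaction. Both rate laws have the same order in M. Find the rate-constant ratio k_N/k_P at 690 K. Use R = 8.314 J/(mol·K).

28.8

k_N/k_P = (A_N/A_P)·exp[−(E_N−E_P)/(RT)] = (A_N/A_P)·exp[(E_P−E_N)/(RT)].
(E_P−E_N)/(RT) = (137−69.1)×10³/(8.314×690) = 67900/5737 = 11.84.
k_N/k_P = (4.67×10^8/2.24×10^12)·exp(11.84) = 2.085×10^-4 × 1.382×10^5 = 28.8.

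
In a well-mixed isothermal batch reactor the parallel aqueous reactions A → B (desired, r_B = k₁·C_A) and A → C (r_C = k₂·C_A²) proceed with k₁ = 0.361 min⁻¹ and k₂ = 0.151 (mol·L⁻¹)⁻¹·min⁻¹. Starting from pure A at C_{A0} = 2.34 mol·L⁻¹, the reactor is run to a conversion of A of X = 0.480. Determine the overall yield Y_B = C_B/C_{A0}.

C_A = C_{A0}(1−X) = 1.217 mol·L⁻¹.
Along a PFR/batch, dC_B/dC_A = −r_B/(r_B+r_C) = −k₁/(k₁+k₂·C_A).
Integrating from C_{A0} to C_A: C_B = (0.361/0.151)·ln[(0.361+0.151·2.34)/(0.361+0.151·1.22)] = 2.391·ln(0.7143/0.5447) = 0.6480 mol·L⁻¹.
Y_B = C_B/C_{A0} = 0.6480/2.34 = 0.277.

0.277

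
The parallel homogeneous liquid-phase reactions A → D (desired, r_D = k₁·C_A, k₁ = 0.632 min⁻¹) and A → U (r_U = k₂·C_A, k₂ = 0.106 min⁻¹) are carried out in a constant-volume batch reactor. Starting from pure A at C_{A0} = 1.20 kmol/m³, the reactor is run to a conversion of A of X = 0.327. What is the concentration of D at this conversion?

C_A = C_{A0}(1−X) = 0.8076 kmol/m³.
Both paths are first order in A, so the instantaneous fraction to D is constant: dC_D/d(−C_A) = k₁/(k₁+k₂) = 0.8564.
C_D = 0.8564·(C_{A0}−C_A) = 0.8564×0.3924 = 0.336 kmol/m³.

0.336 kmol/m³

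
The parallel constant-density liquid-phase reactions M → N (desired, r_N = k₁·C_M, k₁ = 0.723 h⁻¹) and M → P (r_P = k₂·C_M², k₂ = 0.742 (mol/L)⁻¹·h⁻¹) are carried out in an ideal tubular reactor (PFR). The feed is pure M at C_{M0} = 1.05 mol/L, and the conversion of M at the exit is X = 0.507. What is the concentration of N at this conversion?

C_M = C_{M0}(1−X) = 0.5177 mol/L.
Along a PFR/batch, dC_N/dC_M = −r_N/(r_N+r_P) = −k₁/(k₁+k₂·C_M).
Integrating from C_{M0} to C_M: C_N = (0.723/0.742)·ln[(0.723+0.742·1.05)/(0.723+0.742·0.518)] = 0.9744·ln(1.502/1.107) = 0.2973 mol/L.

0.297 mol/L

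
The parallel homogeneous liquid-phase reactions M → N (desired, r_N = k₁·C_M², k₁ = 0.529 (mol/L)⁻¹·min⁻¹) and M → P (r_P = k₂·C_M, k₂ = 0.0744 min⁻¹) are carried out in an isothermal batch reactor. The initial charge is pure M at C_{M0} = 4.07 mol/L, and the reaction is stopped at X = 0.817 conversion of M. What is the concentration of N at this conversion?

3.11 mol/L

C_M = C_{M0}(1−X) = 0.7448 mol/L.
Along a PFR/batch, dC_P/dC_M = −r_P/(r_N+r_P) = −k₂/(k₂+k₁·C_M).
Integrating from C_{M0} to C_M: C_P = (0.0744/0.529)·ln[(0.0744+0.529·4.07)/(0.0744+0.529·0.745)] = 0.1406·ln(2.227/0.4684) = 0.2193 mol/L.
Then C_N = (C_{M0}−C_M) − C_P = 3.325 − 0.2193 = 3.106 mol/L.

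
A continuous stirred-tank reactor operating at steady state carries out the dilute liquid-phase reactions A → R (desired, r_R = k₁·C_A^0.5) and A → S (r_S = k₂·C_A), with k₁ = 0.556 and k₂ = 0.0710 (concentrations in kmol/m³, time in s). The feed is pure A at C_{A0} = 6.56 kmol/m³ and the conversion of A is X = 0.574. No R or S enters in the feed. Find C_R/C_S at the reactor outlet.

4.68

Exit C_A = C_{A0}(1−X) = 6.56×0.426 = 2.795 kmol/m³.
Rates in a CSTR are evaluated at the outlet concentration: r_R = 0.556×2.795^0.5 = 0.9295, r_S = 0.0710×2.795 = 0.1984.
Overall selectivity = C_R/C_S = r_Rτ/(r_Sτ) = r_R/r_S = 4.68.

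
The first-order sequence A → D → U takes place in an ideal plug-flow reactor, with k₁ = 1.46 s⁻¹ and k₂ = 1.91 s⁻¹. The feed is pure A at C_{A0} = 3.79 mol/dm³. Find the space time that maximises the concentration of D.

The intermediate peaks when r₁ = r₂, i.e. k₁e^(−k₁τ) = k₂e^(−k₂τ), giving τ_opt = ln(k₂/k₁)/(k₂−k₁).
= ln(1.91/1.46)/(1.91−1.46) = ln(1.308)/0.4500 = 0.2687/0.4500 = 0.597 s.

0.597 s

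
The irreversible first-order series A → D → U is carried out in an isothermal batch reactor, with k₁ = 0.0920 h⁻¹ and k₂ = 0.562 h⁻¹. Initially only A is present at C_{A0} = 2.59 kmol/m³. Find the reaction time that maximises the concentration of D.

3.85 h

For first-order series the maximum of C_D occurs at t_opt = ln(k₂/k₁)/(k₂−k₁).
= ln(0.562/0.0920)/(0.562−0.0920) = ln(6.109)/0.4700 = 1.810/0.4700 = 3.85 h.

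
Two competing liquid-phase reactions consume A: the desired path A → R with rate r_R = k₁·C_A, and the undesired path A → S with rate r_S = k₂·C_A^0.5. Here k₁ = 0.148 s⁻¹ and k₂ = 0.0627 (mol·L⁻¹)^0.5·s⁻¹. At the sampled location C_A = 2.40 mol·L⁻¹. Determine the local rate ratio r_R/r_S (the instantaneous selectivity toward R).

S_{R/S} = r_R/r_S = (k₁·C_A)/(k₂·C_A^0.5) = (k₁/k₂)·C_A^0.5.
= (0.148×2.400) / (0.0627×2.400^0.5) = 0.3552/0.09713 = 3.66.

3.66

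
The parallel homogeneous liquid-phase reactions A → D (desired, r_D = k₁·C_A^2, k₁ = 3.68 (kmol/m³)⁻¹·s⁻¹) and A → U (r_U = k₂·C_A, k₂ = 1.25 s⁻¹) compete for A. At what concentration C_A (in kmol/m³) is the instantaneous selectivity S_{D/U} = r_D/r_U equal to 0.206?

S_{D/U} = (k₁/k₂)·C_A ⇒ C_A = S·k₂/k₁.
= 0.206×1.25/3.68 = 0.0700 kmol/m³.

0.0700 kmol/m³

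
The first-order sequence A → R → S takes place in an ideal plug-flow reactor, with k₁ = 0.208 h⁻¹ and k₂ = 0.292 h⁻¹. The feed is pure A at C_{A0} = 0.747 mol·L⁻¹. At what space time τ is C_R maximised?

Setting dC_R/dτ = 0 gives τ_opt = ln(k₂/k₁)/(k₂−k₁).
= ln(0.292/0.208)/(0.292−0.208) = ln(1.404)/0.08400 = 0.3392/0.08400 = 4.04 h.

4.04 h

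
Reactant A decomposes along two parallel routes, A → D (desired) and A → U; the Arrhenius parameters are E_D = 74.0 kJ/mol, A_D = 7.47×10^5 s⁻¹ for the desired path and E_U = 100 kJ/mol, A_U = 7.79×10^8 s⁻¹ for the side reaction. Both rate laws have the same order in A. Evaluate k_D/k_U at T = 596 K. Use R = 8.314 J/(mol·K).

k_D/k_U = (A_D/A_U)·exp[−(E_D−E_U)/(RT)] = (A_D/A_U)·exp[(E_U−E_D)/(RT)].
(E_U−E_D)/(RT) = (100−74.0)×10³/(8.314×596) = 26000/4955 = 5.247.
k_D/k_U = (7.47×10^5/7.79×10^8)·exp(5.247) = 9.589×10^-4 × 190.0 = 0.182.

0.182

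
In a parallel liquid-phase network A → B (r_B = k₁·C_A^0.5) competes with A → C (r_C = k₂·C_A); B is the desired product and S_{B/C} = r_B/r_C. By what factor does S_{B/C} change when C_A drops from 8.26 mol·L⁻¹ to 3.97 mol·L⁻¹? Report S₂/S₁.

S_{B/C} = (k₁/k₂)·C_A^-0.5, so S₂/S₁ = (C_{A,2}/C_{A,1})^-0.5.
= (3.97/8.26)^(-0.5) = (0.4806)^(-0.5) = 1.44.

1.44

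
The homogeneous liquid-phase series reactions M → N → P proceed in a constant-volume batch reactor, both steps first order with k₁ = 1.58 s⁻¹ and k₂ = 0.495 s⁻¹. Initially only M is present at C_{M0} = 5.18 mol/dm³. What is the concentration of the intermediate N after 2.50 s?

The intermediate concentration in a first-order A→B→C sequence is C_N = k₁C_{M0}(e^(−k₁t) − e^(−k₂t))/(k₂−k₁).
e^(−k₁t) = e^(−1.58×2.50) = e^(−3.950) = 0.01925; e^(−k₂t) = e^(−1.238) = 0.2901.
C_N = 1.58×5.18/(0.495−1.58) × (0.01925−0.2901) = (-7.543)×(-0.2709) = 2.043 mol/dm³.

2.04 mol/dm³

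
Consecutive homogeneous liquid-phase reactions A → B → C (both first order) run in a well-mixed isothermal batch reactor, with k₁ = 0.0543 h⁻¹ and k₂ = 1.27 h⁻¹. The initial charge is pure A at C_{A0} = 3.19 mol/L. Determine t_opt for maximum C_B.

2.59 h

Setting dC_B/dt = 0 gives t_opt = ln(k₂/k₁)/(k₂−k₁).
= ln(1.27/0.0543)/(1.27−0.0543) = ln(23.39)/1.216 = 3.152/1.216 = 2.59 h.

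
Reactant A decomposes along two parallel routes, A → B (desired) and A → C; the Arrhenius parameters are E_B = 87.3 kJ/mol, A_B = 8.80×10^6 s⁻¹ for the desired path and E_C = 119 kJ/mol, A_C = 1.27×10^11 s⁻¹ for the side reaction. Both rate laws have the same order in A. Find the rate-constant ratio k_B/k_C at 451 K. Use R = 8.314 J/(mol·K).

0.325

k_B/k_C = (A_B/A_C)·exp[−(E_B−E_C)/(RT)] = (A_B/A_C)·exp[(E_C−E_B)/(RT)].
(E_C−E_B)/(RT) = (119−87.3)×10³/(8.314×451) = 31700/3750 = 8.454.
k_B/k_C = (8.80×10^6/1.27×10^11)·exp(8.454) = 6.929×10^-5 × 4695 = 0.325.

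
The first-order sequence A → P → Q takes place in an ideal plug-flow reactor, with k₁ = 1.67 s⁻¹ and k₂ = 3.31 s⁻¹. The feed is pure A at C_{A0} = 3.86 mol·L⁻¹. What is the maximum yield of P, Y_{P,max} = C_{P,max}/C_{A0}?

0.251

At the optimum, C_{P,max}/C_{A0} = (k₁/k₂)^[k₂/(k₂−k₁)].
= (1.67/3.31)^(3.31/(3.31−1.67)) = (0.5045)^(2.018) = 0.2514.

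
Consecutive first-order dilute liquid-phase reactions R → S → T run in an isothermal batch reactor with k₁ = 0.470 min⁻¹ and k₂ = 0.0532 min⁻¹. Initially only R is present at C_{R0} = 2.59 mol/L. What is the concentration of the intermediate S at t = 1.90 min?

The intermediate concentration in a first-order A→B→C sequence is C_S = k₁C_{R0}(e^(−k₁t) − e^(−k₂t))/(k₂−k₁).
e^(−k₁t) = e^(−0.470×1.90) = e^(−0.8930) = 0.4094; e^(−k₂t) = e^(−0.1011) = 0.9039.
C_S = 0.470×2.59/(0.0532−0.470) × (0.4094−0.9039) = (-2.921)×(-0.4944) = 1.444 mol/L.

1.44 mol/L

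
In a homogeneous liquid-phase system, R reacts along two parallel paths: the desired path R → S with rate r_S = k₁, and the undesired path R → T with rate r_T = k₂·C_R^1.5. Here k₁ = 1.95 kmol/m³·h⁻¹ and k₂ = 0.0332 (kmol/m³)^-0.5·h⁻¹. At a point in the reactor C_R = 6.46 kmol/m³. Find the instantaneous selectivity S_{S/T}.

3.58

S_{S/T} = r_S/r_T = (k₁)/(k₂·C_R^1.5) = (k₁/k₂)·C_R^-1.5.
= (1.95) / (0.0332×6.460^1.5) = 1.950/0.5451 = 3.58.
The undesired path is higher order in R, so low C_R (CSTR or dilute feed) favours S.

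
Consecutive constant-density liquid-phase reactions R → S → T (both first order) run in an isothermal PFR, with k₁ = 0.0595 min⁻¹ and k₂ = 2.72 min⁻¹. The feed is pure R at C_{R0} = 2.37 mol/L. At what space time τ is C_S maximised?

For first-order series the maximum of C_S occurs at τ_opt = ln(k₂/k₁)/(k₂−k₁).
= ln(2.72/0.0595)/(2.72−0.0595) = ln(45.71)/2.661 = 3.822/2.661 = 1.44 min.

1.44 min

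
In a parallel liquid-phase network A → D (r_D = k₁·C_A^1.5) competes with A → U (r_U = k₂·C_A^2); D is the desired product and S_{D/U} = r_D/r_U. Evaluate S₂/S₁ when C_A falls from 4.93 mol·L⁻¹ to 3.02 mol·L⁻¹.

1.28

S_{D/U} = (k₁/k₂)·C_A^-0.5, so S₂/S₁ = (C_{A,2}/C_{A,1})^-0.5.
= (3.02/4.93)^(-0.5) = (0.6126)^(-0.5) = 1.28.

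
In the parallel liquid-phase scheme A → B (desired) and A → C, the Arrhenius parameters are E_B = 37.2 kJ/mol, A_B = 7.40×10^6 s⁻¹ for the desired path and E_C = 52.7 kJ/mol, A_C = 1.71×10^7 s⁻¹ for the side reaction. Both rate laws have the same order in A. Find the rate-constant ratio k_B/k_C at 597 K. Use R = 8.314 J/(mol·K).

k_B/k_C = (A_B/A_C)·exp[−(E_B−E_C)/(RT)] = (A_B/A_C)·exp[(E_C−E_B)/(RT)].
(E_C−E_B)/(RT) = (52.7−37.2)×10³/(8.314×597) = 15500/4963 = 3.123.
k_B/k_C = (7.40×10^6/1.71×10^7)·exp(3.123) = 0.4327 × 22.71 = 9.83.
Since E_B < E_C, lowering the temperature improves selectivity toward B.

9.83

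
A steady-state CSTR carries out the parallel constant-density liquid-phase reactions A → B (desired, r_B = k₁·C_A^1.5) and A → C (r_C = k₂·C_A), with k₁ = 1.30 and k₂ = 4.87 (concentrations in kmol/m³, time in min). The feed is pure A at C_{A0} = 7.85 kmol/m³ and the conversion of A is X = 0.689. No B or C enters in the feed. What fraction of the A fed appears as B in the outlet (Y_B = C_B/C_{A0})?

0.203

Exit C_A = C_{A0}(1−X) = 7.85×0.311 = 2.441 kmol/m³.
Rates in a CSTR are evaluated at the outlet concentration: r_B = 1.30×2.441^1.5 = 4.959, r_C = 4.87×2.441 = 11.89.
Fraction of consumed A going to B: r_B/(r_B+r_C) = 0.2943.
C_B = 0.2943·C_{A0}·X = 0.2943×7.85×0.689 = 1.59 kmol/m³; Y_B = C_B/C_{A0} = 0.203.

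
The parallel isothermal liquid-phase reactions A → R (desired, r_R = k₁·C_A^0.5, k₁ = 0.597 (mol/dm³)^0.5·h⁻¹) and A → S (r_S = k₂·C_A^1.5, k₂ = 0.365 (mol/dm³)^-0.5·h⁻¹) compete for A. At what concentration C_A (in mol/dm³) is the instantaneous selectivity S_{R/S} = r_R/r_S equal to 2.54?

S_{R/S} = (k₁/k₂)·C_A⁻¹ ⇒ C_A = (S·k₂/k₁)^(-1).
= (2.54×0.365/0.597)^(-1) = (1.553)^(-1) = 0.644 mol/dm³.

0.644 mol/dm³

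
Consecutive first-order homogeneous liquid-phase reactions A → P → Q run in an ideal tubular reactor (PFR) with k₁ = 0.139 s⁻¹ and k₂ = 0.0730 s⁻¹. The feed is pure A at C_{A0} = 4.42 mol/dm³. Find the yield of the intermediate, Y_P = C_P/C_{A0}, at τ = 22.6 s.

The intermediate concentration in a first-order A→B→C sequence is C_P = k₁C_{A0}(e^(−k₁τ) − e^(−k₂τ))/(k₂−k₁).
e^(−k₁τ) = e^(−0.139×22.6) = e^(−3.141) = 0.04322; e^(−k₂τ) = e^(−1.650) = 0.1921.
C_P = 0.139×4.42/(0.0730−0.139) × (0.04322−0.1921) = (-9.309)×(-0.1489) = 1.386 mol/dm³.
Y_P = C_P/C_{A0} = 1.386/4.42 = 0.314.

0.314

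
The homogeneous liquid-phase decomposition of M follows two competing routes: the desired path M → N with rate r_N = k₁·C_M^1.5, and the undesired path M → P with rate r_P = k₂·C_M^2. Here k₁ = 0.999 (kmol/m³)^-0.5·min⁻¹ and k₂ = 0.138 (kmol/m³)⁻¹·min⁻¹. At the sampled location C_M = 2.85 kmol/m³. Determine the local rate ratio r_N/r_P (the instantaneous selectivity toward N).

S_{N/P} = r_N/r_P = (k₁·C_M^1.5)/(k₂·C_M^2) = (k₁/k₂)·C_M^-0.5.
= (0.999×2.850^1.5) / (0.138×2.850^2) = 4.807/1.121 = 4.29.

4.29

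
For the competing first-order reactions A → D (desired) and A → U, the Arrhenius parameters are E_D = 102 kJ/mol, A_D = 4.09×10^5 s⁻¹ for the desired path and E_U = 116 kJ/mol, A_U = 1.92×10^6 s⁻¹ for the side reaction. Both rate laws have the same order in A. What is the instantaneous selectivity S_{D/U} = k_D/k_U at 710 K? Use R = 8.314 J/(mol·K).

With equal orders, S_{D/U} = k_D/k_U = (A_D/A_U)·exp[(E_U−E_D)/(RT)].
(E_U−E_D)/(RT) = (116−102)×10³/(8.314×710) = 14000/5903 = 2.372.
k_D/k_U = (4.09×10^5/1.92×10^6)·exp(2.372) = 0.2130 × 10.72 = 2.28.

2.28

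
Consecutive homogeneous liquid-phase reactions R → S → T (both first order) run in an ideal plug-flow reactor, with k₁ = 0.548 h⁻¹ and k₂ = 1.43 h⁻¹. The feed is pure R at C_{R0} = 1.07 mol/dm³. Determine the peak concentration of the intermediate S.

0.226 mol/dm³

For a first-order series the maximum intermediate yield is C_{S,max}/C_{R0} = (k₁/k₂)^[k₂/(k₂−k₁)].
= (0.548/1.43)^(1.43/(1.43−0.548)) = (0.3832)^(1.621) = 0.2112.
C_{S,max} = 0.2112×1.07 = 0.226 mol/dm³.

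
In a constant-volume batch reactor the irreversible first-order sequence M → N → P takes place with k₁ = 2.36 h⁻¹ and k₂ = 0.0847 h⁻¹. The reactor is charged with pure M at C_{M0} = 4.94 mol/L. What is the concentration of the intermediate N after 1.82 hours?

4.32 mol/L

The intermediate concentration in a first-order A→B→C sequence is C_N = k₁C_{M0}(e^(−k₁t) − e^(−k₂t))/(k₂−k₁).
e^(−k₁t) = e^(−2.36×1.82) = e^(−4.295) = 0.01363; e^(−k₂t) = e^(−0.1542) = 0.8571.
C_N = 2.36×4.94/(0.0847−2.36) × (0.01363−0.8571) = (-5.124)×(-0.8435) = 4.322 mol/L.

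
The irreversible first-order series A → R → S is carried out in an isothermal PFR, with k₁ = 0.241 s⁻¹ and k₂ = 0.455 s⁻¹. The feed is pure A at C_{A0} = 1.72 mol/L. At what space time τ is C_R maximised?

2.97 s

Setting dC_R/dτ = 0 gives τ_opt = ln(k₂/k₁)/(k₂−k₁).
= ln(0.455/0.241)/(0.455−0.241) = ln(1.888)/0.2140 = 0.6355/0.2140 = 2.97 s.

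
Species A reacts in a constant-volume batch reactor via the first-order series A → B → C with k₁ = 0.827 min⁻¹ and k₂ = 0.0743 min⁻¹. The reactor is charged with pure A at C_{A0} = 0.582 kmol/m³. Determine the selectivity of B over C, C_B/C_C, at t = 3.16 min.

5.69

For first-order series with pure A initially, C_B(t) = k₁C_{A0}/(k₂−k₁)·(e^(−k₁t) − e^(−k₂t)).
e^(−k₁t) = e^(−0.827×3.16) = e^(−2.613) = 0.07329; e^(−k₂t) = e^(−0.2348) = 0.7907.
C_B = 0.827×0.582/(0.0743−0.827) × (0.07329−0.7907) = (-0.6394)×(-0.7174) = 0.4588 kmol/m³.
C_A = C_{A0}e^(−k₁t) = 0.04266 kmol/m³, so C_C = C_{A0}−C_A−C_B = 0.08057 kmol/m³; C_B/C_C = 5.69.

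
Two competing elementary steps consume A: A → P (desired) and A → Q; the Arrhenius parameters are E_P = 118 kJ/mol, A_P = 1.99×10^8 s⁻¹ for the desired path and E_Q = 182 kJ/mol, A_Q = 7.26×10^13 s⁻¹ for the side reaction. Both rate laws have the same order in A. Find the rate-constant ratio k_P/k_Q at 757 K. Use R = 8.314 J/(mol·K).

0.0715

With equal orders, S_{P/Q} = k_P/k_Q = (A_P/A_Q)·exp[(E_Q−E_P)/(RT)].
(E_Q−E_P)/(RT) = (182−118)×10³/(8.314×757) = 64000/6294 = 10.17.
k_P/k_Q = (1.99×10^8/7.26×10^13)·exp(10.17) = 2.741×10^-6 × 26079 = 0.0715.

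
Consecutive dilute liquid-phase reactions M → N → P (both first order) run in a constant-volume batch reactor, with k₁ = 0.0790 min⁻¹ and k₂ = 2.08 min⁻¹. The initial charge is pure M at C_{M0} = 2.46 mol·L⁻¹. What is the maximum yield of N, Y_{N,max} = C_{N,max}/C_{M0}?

0.0334

For a first-order series the maximum intermediate yield is C_{N,max}/C_{M0} = (k₁/k₂)^[k₂/(k₂−k₁)].
= (0.0790/2.08)^(2.08/(2.08−0.0790)) = (0.03798)^(1.039) = 0.03338.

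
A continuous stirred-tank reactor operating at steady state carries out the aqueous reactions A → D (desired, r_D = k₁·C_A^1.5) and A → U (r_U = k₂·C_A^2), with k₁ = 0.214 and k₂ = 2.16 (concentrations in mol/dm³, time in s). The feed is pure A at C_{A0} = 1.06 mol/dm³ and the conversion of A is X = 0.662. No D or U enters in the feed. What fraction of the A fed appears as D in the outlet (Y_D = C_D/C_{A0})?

0.0940

Exit C_A = C_{A0}(1−X) = 1.06×0.338 = 0.3583 mol/dm³.
Rates in a CSTR are evaluated at the outlet concentration: r_D = 0.214×0.3583^1.5 = 0.04589, r_U = 2.16×0.3583^2 = 0.2773.
Fraction of consumed A going to D: r_D/(r_D+r_U) = 0.1420.
C_D = 0.1420·C_{A0}·X = 0.1420×1.06×0.662 = 0.0997 mol/dm³; Y_D = C_D/C_{A0} = 0.0940.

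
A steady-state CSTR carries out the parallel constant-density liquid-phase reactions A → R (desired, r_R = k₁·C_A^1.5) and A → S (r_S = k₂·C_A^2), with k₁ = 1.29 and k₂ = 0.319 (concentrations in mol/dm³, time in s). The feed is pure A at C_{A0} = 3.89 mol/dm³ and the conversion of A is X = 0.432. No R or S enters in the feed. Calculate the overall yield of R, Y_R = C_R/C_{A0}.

Exit C_A = C_{A0}(1−X) = 3.89×0.568 = 2.210 mol/dm³.
A CSTR operates uniformly at the exit composition, giving r_R = 4.237 and r_S = 1.557 (each k·C_A^n at C_A = 2.210).
Fraction of consumed A going to R: r_R/(r_R+r_S) = 0.7312.
C_R = 0.7312·C_{A0}·X = 0.7312×3.89×0.432 = 1.23 mol/dm³; Y_R = C_R/C_{A0} = 0.316.

0.316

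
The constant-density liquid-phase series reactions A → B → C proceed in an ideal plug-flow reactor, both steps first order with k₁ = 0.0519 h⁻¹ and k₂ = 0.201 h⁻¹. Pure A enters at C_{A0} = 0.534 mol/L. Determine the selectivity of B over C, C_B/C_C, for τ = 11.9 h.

The intermediate concentration in a first-order A→B→C sequence is C_B = k₁C_{A0}(e^(−k₁τ) − e^(−k₂τ))/(k₂−k₁).
e^(−k₁τ) = e^(−0.0519×11.9) = e^(−0.6176) = 0.5392; e^(−k₂τ) = e^(−2.392) = 0.09146.
C_B = 0.0519×0.534/(0.201−0.0519) × (0.5392−0.09146) = 0.1859×0.4478 = 0.08323 mol/L.
C_A = C_{A0}e^(−k₁τ) = 0.2879 mol/L, so C_C = C_{A0}−C_A−C_B = 0.1628 mol/L; C_B/C_C = 0.511.

0.511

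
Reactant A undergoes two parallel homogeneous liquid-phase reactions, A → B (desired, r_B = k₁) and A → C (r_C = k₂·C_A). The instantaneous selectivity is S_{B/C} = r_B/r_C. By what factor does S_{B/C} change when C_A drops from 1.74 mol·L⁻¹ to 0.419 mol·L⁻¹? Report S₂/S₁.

S_{B/C} = (k₁/k₂)·C_A⁻¹, so S₂/S₁ = (C_{A,2}/C_{A,1})⁻¹.
= 1.74/0.419 = 4.15.

4.15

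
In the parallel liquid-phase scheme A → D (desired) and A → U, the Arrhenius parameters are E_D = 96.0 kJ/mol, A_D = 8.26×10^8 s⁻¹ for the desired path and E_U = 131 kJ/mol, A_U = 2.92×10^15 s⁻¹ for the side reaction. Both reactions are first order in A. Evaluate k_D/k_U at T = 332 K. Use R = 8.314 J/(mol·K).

0.0909

k_D/k_U = (A_D/A_U)·exp[−(E_D−E_U)/(RT)] = (A_D/A_U)·exp[(E_U−E_D)/(RT)].
(E_U−E_D)/(RT) = (131−96.0)×10³/(8.314×332) = 35000/2760 = 12.68.
k_D/k_U = (8.26×10^8/2.92×10^15)·exp(12.68) = 2.829×10^-7 × 3.213×10^5 = 0.0909.
Since E_D < E_U, lowering the temperature improves selectivity toward D.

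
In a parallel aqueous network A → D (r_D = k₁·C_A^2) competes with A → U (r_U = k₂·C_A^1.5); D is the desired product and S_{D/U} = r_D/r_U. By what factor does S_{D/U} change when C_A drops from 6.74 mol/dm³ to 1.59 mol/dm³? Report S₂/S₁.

0.486

S_{D/U} = (k₁/k₂)·C_A^0.5, so S₂/S₁ = (C_{A,2}/C_{A,1})^0.5.
= (1.59/6.74)^0.5 = (0.2359)^0.5 = 0.486.
Selectivity toward D falls as C_A falls — high-concentration operation is favoured.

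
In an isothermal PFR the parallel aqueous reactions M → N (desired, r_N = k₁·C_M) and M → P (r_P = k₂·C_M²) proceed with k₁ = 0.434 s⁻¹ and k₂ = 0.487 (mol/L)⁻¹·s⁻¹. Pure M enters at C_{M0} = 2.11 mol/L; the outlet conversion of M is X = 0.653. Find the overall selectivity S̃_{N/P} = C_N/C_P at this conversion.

0.660

C_M = C_{M0}(1−X) = 0.7322 mol/L.
Along a PFR/batch, dC_N/dC_M = −r_N/(r_N+r_P) = −k₁/(k₁+k₂·C_M).
Integrating from C_{M0} to C_M: C_N = (0.434/0.487)·ln[(0.434+0.487·2.11)/(0.434+0.487·0.732)] = 0.8912·ln(1.462/0.7906) = 0.5476 mol/L.
C_P = (C_{M0}−C_M)−C_N = 0.8302 mol/L; S̃_{N/P} = 0.5476/0.8302 = 0.660.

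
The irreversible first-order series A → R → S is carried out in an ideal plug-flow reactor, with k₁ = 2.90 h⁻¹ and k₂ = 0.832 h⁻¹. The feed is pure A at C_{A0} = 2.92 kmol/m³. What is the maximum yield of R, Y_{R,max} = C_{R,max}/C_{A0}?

At the optimum, C_{R,max}/C_{A0} = (k₁/k₂)^[k₂/(k₂−k₁)].
= (2.90/0.832)^(0.832/(0.832−2.90)) = (3.486)^(-0.4023) = 0.6051.

0.605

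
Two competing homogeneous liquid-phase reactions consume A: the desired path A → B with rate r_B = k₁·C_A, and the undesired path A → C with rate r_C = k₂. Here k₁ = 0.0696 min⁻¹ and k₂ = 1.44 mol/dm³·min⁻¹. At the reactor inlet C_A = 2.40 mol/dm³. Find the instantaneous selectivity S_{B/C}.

0.116

S_{B/C} = r_B/r_C = (k₁·C_A)/(k₂) = (k₁/k₂)·C_A.
= (0.0696×2.400) / (1.44) = 0.1670/1.440 = 0.116.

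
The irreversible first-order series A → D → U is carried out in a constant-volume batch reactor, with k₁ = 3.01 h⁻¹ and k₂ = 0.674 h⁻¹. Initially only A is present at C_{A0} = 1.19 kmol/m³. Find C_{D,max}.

0.773 kmol/m³

Evaluating C_D at t_opt = ln(k₂/k₁)/(k₂−k₁) gives C_{D,max}/C_{A0} = (k₁/k₂)^[k₂/(k₂−k₁)].
= (3.01/0.674)^(0.674/(0.674−3.01)) = (4.466)^(-0.2885) = 0.6494.
C_{D,max} = 0.6494×1.19 = 0.773 kmol/m³.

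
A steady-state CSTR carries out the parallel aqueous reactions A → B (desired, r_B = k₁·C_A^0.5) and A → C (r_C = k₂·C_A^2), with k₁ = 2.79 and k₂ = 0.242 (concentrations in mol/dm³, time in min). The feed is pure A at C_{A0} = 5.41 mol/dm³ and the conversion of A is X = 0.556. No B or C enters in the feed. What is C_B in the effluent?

Exit C_A = C_{A0}(1−X) = 5.41×0.444 = 2.402 mol/dm³.
A CSTR operates uniformly at the exit composition, giving r_B = 4.324 and r_C = 1.396 (each k·C_A^n at C_A = 2.402).
Fraction of consumed A going to B: r_B/(r_B+r_C) = 0.7559.
C_B = 0.7559·C_{A0}·X = 0.7559×5.41×0.556 = 2.27 mol/dm³.

2.27 mol/dm³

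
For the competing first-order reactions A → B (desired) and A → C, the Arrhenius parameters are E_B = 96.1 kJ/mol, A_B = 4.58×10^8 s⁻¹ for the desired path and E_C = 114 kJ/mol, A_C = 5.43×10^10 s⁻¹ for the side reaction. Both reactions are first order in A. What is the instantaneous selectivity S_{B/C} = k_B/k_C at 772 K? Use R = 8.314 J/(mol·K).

Since both paths have the same order in A, the concentration cancels and S_{B/C} = k_B/k_C = (A_B/A_C)·exp[(E_C−E_B)/(RT)].
(E_C−E_B)/(RT) = (114−96.1)×10³/(8.314×772) = 17900/6418 = 2.789.
k_B/k_C = (4.58×10^8/5.43×10^10)·exp(2.789) = 0.008435 × 16.26 = 0.137.

0.137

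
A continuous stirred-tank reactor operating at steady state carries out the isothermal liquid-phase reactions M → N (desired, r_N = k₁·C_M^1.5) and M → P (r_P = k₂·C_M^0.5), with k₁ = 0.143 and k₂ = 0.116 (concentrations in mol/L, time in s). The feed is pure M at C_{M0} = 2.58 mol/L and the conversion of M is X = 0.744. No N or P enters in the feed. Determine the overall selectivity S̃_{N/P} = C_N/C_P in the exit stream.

Exit C_M = C_{M0}(1−X) = 2.58×0.256 = 0.6605 mol/L.
In a CSTR the entire volume is at exit conditions, so r_N = 0.143×0.6605^1.5 = 0.07676 and r_P = 0.116×0.6605^0.5 = 0.09427.
Overall selectivity = C_N/C_P = r_Nτ/(r_Pτ) = r_N/r_P = 0.814.

0.814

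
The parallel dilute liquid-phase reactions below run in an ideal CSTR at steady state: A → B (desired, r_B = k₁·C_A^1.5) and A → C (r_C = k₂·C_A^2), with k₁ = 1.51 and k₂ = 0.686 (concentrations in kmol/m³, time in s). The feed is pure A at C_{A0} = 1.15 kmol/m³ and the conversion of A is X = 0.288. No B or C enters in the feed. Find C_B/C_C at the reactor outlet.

Exit C_A = C_{A0}(1−X) = 1.15×0.712 = 0.8188 kmol/m³.
Rates in a CSTR are evaluated at the outlet concentration: r_B = 1.51×0.8188^1.5 = 1.119, r_C = 0.686×0.8188^2 = 0.4599.
Overall selectivity = C_B/C_C = r_Bτ/(r_Cτ) = r_B/r_C = 2.43.

2.43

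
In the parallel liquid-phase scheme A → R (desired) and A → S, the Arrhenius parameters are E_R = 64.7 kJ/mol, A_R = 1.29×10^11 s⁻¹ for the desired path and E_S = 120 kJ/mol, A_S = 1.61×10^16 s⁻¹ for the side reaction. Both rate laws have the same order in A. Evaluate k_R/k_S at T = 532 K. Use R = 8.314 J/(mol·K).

2.16

k_R/k_S = (A_R/A_S)·exp[−(E_R−E_S)/(RT)] = (A_R/A_S)·exp[(E_S−E_R)/(RT)].
(E_S−E_R)/(RT) = (120−64.7)×10³/(8.314×532) = 55300/4423 = 12.50.
k_R/k_S = (1.29×10^11/1.61×10^16)·exp(12.50) = 8.012×10^-6 × 2.691×10^5 = 2.16.
Since E_R < E_S, lowering the temperature improves selectivity toward R.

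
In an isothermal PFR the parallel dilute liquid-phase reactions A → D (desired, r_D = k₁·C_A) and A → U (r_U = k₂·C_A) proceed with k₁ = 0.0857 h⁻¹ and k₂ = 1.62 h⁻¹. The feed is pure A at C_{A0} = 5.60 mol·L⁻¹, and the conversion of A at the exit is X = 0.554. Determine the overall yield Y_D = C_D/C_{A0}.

C_A = C_{A0}(1−X) = 2.498 mol·L⁻¹.
Both paths are first order in A, so the instantaneous fraction to D is constant: dC_D/d(−C_A) = k₁/(k₁+k₂) = 0.05024.
C_D = 0.05024·(C_{A0}−C_A) = 0.05024×3.102 = 0.156 mol·L⁻¹.
Y_D = C_D/C_{A0} = 0.1559/5.60 = 0.0278.

0.0278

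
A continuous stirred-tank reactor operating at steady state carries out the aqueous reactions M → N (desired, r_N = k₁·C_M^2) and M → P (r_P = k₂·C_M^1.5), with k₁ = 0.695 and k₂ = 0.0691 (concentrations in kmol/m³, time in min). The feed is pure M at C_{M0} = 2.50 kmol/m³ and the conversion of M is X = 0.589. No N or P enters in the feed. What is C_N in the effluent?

Exit C_M = C_{M0}(1−X) = 2.50×0.411 = 1.028 kmol/m³.
Rates in a CSTR are evaluated at the outlet concentration: r_N = 0.695×1.028^2 = 0.7338, r_P = 0.0691×1.028^1.5 = 0.07197.
Fraction of consumed M going to N: r_N/(r_N+r_P) = 0.9107.
C_N = 0.9107·C_{M0}·X = 0.9107×2.50×0.589 = 1.34 kmol/m³.

1.34 kmol/m³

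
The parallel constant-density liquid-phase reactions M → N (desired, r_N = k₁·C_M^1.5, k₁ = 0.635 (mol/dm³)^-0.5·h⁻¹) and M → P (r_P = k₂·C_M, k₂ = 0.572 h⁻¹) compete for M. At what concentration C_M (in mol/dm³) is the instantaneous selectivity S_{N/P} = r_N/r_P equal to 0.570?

S_{N/P} = (k₁/k₂)·C_M^0.5 ⇒ C_M = (S·k₂/k₁)^(2).
= (0.570×0.572/0.635)^(2) = (0.5134)^(2) = 0.264 mol/dm³.

0.264 mol/dm³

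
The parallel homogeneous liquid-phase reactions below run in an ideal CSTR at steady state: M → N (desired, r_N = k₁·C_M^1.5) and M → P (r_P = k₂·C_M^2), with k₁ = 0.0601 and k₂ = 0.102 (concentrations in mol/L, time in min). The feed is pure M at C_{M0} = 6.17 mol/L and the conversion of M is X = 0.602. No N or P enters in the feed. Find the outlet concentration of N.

Exit C_M = C_{M0}(1−X) = 6.17×0.398 = 2.456 mol/L.
A CSTR operates uniformly at the exit composition, giving r_N = 0.2313 and r_P = 0.6151 (each k·C_M^n at C_M = 2.456).
Fraction of consumed M going to N: r_N/(r_N+r_P) = 0.2733.
C_N = 0.2733·C_{M0}·X = 0.2733×6.17×0.602 = 1.01 mol/L.

1.01 mol/L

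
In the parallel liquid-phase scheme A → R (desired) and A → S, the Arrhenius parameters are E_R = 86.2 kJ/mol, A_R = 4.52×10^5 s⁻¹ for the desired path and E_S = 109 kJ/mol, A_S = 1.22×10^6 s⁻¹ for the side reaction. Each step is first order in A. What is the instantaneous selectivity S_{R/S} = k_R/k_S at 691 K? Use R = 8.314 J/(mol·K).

Since both paths have the same order in A, the concentration cancels and S_{R/S} = k_R/k_S = (A_R/A_S)·exp[(E_S−E_R)/(RT)].
(E_S−E_R)/(RT) = (109−86.2)×10³/(8.314×691) = 22800/5745 = 3.969.
k_R/k_S = (4.52×10^5/1.22×10^6)·exp(3.969) = 0.3705 × 52.91 = 19.6.
Since E_R < E_S, lowering the temperature improves selectivity toward R.

19.6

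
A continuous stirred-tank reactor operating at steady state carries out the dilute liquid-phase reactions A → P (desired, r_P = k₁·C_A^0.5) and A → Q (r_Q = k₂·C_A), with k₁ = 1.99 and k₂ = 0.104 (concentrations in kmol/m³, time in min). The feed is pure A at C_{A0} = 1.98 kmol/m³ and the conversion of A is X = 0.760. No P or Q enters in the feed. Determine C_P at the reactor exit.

1.45 kmol/m³

Exit C_A = C_{A0}(1−X) = 1.98×0.240 = 0.4752 kmol/m³.
In a CSTR the entire volume is at exit conditions, so r_P = 1.99×0.4752^0.5 = 1.372 and r_Q = 0.104×0.4752 = 0.04942.
Fraction of consumed A going to P: r_P/(r_P+r_Q) = 0.9652.
C_P = 0.9652·C_{A0}·X = 0.9652×1.98×0.760 = 1.45 kmol/m³.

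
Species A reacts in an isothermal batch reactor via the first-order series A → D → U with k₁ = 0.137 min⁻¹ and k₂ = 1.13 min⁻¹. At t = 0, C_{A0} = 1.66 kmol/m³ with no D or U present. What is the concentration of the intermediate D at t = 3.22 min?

0.141 kmol/m³

For first-order series with pure A initially, C_D(t) = k₁C_{A0}/(k₂−k₁)·(e^(−k₁t) − e^(−k₂t)).
e^(−k₁t) = e^(−0.137×3.22) = e^(−0.4411) = 0.6433; e^(−k₂t) = e^(−3.639) = 0.02629.
C_D = 0.137×1.66/(1.13−0.137) × (0.6433−0.02629) = 0.2290×0.6170 = 0.1413 kmol/m³.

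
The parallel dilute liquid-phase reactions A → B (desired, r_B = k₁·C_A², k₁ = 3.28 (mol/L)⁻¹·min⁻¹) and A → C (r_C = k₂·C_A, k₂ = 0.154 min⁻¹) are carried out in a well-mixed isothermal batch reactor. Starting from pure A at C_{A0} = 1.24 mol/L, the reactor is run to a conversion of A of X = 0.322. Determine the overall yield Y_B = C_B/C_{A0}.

0.308

C_A = C_{A0}(1−X) = 0.8407 mol/L.
Along a PFR/batch, dC_C/dC_A = −r_C/(r_B+r_C) = −k₂/(k₂+k₁·C_A).
Integrating from C_{A0} to C_A: C_C = (0.154/3.28)·ln[(0.154+3.28·1.24)/(0.154+3.28·0.841)] = 0.04695·ln(4.221/2.912) = 0.01744 mol/L.
Then C_B = (C_{A0}−C_A) − C_C = 0.3993 − 0.01744 = 0.3818 mol/L.
Y_B = C_B/C_{A0} = 0.3818/1.24 = 0.308.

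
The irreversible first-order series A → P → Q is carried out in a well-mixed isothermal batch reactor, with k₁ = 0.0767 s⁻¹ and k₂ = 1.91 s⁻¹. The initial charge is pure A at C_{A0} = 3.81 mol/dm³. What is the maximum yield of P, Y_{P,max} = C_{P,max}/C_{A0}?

0.0351

Evaluating C_P at t_opt = ln(k₂/k₁)/(k₂−k₁) gives C_{P,max}/C_{A0} = (k₁/k₂)^[k₂/(k₂−k₁)].
= (0.0767/1.91)^(1.91/(1.91−0.0767)) = (0.04016)^(1.042) = 0.03510.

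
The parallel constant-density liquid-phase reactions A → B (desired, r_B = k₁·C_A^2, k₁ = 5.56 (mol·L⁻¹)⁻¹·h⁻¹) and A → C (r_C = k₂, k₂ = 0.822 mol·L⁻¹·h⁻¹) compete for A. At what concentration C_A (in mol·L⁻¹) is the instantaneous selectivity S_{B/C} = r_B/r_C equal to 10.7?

S_{B/C} = (k₁/k₂)·C_A^2 ⇒ C_A = (S·k₂/k₁)^(0.5).
= (10.7×0.822/5.56)^(0.5) = (1.582)^(0.5) = 1.26 mol·L⁻¹.

1.26 mol·L⁻¹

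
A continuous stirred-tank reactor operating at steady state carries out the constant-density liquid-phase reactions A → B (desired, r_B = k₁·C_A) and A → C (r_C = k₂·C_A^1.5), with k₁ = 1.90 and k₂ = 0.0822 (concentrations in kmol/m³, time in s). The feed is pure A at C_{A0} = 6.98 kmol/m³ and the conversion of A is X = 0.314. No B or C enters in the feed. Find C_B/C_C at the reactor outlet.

Exit C_A = C_{A0}(1−X) = 6.98×0.686 = 4.788 kmol/m³.
A CSTR operates uniformly at the exit composition, giving r_B = 9.098 and r_C = 0.8613 (each k·C_A^n at C_A = 4.788).
Overall selectivity = C_B/C_C = r_Bτ/(r_Cτ) = r_B/r_C = 10.6.

10.6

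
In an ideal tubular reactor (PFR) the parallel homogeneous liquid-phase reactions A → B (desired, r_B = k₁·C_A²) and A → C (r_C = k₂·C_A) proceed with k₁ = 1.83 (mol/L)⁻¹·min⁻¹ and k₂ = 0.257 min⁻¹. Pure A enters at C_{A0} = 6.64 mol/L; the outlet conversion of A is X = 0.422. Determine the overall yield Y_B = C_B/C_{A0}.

0.411

C_A = C_{A0}(1−X) = 3.838 mol/L.
Along a PFR/batch, dC_C/dC_A = −r_C/(r_B+r_C) = −k₂/(k₂+k₁·C_A).
Integrating from C_{A0} to C_A: C_C = (0.257/1.83)·ln[(0.257+1.83·6.64)/(0.257+1.83·3.84)] = 0.1404·ln(12.41/7.280) = 0.07488 mol/L.
Then C_B = (C_{A0}−C_A) − C_C = 2.802 − 0.07488 = 2.727 mol/L.
Y_B = C_B/C_{A0} = 2.727/6.64 = 0.411.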